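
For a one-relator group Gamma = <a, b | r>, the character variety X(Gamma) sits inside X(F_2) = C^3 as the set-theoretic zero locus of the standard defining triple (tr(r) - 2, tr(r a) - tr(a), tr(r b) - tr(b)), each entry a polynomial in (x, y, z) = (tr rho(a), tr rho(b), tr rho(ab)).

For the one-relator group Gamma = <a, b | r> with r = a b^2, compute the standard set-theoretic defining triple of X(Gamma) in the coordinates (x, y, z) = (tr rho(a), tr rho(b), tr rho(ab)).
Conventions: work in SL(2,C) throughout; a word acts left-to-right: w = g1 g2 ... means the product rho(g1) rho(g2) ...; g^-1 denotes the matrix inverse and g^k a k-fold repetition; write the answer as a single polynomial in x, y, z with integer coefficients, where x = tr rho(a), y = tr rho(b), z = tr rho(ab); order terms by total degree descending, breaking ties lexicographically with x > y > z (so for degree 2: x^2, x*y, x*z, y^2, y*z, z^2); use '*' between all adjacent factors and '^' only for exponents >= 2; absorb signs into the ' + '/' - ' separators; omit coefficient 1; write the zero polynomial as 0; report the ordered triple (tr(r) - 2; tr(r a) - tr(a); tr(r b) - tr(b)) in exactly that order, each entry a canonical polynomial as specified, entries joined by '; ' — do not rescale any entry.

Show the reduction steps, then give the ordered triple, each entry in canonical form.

apply: trace(a b^2) = trace(b)*trace(a b) - trace(a) = y*z - x
use: trace(b^2) = trace(b)*trace(b) - trace(1) = y^2 - 2
trace(a b^2 a) = trace(a)*trace(b^2 a) - trace(b^2) = x*y*z - x^2 - y^2 + 2
trace(a b^3) = trace(b)*trace(a b^2) - trace(a b)  (reduce the b square) = y^2*z - x*y - z
assemble the triple (trace(r) - 2; trace(r a) - x; trace(r b) - y)

y*z - x - 2; x*y*z - x^2 - y^2 - x + 2; y^2*z - x*y - y - z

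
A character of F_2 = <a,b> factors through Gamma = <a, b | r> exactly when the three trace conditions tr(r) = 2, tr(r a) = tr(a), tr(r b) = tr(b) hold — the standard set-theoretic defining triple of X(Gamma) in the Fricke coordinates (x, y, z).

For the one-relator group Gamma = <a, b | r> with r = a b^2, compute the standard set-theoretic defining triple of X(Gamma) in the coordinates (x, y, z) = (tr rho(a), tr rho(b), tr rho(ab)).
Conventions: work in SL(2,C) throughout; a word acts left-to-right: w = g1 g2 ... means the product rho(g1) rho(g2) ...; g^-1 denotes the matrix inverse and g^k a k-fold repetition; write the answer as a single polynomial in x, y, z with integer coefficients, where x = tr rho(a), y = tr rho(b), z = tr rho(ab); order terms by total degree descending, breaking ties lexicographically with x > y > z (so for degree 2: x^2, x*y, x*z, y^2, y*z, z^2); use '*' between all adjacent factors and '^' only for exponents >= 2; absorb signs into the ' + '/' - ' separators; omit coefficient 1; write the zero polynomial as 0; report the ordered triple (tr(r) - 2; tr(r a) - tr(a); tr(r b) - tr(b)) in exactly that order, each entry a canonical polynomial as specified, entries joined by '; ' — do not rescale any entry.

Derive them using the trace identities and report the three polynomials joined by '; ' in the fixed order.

tr(a b^2) = tr(b) * tr(a b) - tr(a)  (reduce the b square) = y*z - x
reduce: tr(b^2) = tr(b) * tr(b) - tr(1) = y^2 - 2
reduce: tr(a b^2 a) = tr(a) * tr(b^2 a) - tr(b^2) = x*y*z - x^2 - y^2 + 2
tr(a b^3) = tr(b) * tr(b a b) - tr(b a)   [square of b] = y^2*z - x*y - z
assemble the triple (tr(r) - 2; tr(r a) - x; tr(r b) - y)

y*z - x - 2; x*y*z - x^2 - y^2 - x + 2; y^2*z - x*y - y - z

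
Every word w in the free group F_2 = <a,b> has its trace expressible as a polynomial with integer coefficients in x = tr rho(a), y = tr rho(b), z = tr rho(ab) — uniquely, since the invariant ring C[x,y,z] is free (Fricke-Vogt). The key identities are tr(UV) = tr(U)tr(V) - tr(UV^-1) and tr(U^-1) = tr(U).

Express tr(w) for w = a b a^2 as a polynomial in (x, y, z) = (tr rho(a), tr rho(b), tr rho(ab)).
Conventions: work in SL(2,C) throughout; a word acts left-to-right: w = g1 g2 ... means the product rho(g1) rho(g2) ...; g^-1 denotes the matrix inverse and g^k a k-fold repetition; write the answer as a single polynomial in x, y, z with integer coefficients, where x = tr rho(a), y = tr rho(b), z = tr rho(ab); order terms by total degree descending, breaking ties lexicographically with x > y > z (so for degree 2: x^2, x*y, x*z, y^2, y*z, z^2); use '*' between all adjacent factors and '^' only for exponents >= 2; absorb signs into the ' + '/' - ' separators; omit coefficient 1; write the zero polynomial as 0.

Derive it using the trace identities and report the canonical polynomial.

tr(a b a) = tr(a) * tr(b a) - tr(b)  (reduce the a square) = x*z - y
tr(a b a^2) = tr(a) * tr(a b a) - tr(a b)  (reduce the a square) = x^2*z - x*y - z

x^2*z - x*y - z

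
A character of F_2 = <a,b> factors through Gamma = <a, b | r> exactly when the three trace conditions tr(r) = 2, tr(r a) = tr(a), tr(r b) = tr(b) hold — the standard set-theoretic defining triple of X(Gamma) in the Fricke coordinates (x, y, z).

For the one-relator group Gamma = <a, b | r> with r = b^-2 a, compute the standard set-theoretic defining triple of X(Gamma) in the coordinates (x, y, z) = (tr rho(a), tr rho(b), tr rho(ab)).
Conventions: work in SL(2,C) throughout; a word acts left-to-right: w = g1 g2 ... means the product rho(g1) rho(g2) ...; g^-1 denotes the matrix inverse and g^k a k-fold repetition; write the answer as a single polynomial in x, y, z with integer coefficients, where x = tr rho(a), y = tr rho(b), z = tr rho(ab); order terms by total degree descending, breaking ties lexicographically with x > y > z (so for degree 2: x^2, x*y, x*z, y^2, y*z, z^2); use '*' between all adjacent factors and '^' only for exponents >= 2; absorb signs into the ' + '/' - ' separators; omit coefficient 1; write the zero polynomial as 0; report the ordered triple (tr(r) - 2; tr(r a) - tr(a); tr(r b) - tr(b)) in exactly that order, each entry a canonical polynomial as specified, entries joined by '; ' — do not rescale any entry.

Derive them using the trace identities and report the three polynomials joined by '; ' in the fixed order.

x*y^2 - y*z - x - 2; x^2*y^2 - x*y*z - x^2 - y^2 - x + 2; x*y - y - z

use: trace(a b^-1) = trace(a) trace(b) - trace(a b) = x*y - z
trace(b^-2 a) = trace(a b^-1) trace(b) - trace(a) = x*y^2 - y*z - x
apply: trace(a^2) = trace(a) trace(a) - trace(1) = x^2 - 2
trace(a^2 b) = trace(a) trace(b a) - trace(b) = x*z - y
use: trace(b^-1 a^2) = trace(a^2) trace(b) - trace(a^2 b) = x^2*y - x*z - y
trace(b^-2 a^2) = trace(b^-1 a^2) trace(b) - trace(b^-1 a^2 b) = x^2*y^2 - x*y*z - x^2 - y^2 + 2
assemble the triple (trace(r) - 2; trace(r a) - x; trace(r b) - y)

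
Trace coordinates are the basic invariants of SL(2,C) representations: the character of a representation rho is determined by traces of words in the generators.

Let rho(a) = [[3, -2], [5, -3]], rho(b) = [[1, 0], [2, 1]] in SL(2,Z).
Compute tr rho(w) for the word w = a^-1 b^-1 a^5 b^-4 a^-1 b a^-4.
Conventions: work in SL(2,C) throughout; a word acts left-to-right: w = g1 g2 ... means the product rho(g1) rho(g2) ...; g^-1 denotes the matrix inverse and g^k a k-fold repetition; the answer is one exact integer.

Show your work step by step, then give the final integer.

rho(a^-1) = [[-3, 2], [-5, 3]]
... * rho(b^-1) = [[1, 0], [-2, 1]]  ->  [[-7, 2], [-11, 3]]
... * rho(a) = [[3, -2], [5, -3]]  ->  [[-11, 8], [-18, 13]]
... * rho(a) = [[3, -2], [5, -3]]  ->  [[7, -2], [11, -3]]
... * rho(a) = [[3, -2], [5, -3]]  ->  [[11, -8], [18, -13]]
... * rho(a) = [[3, -2], [5, -3]]  ->  [[-7, 2], [-11, 3]]
... * rho(a) = [[3, -2], [5, -3]]  ->  [[-11, 8], [-18, 13]]
... * rho(b^-1) = [[1, 0], [-2, 1]]  ->  [[-27, 8], [-44, 13]]
... * rho(b^-1) = [[1, 0], [-2, 1]]  ->  [[-43, 8], [-70, 13]]
... * rho(b^-1) = [[1, 0], [-2, 1]]  ->  [[-59, 8], [-96, 13]]
... * rho(b^-1) = [[1, 0], [-2, 1]]  ->  [[-75, 8], [-122, 13]]
... * rho(a^-1) = [[-3, 2], [-5, 3]]  ->  [[185, -126], [301, -205]]
... * rho(b) = [[1, 0], [2, 1]]  ->  [[-67, -126], [-109, -205]]
... * rho(a^-1) = [[-3, 2], [-5, 3]]  ->  [[831, -512], [1352, -833]]
... * rho(a^-1) = [[-3, 2], [-5, 3]]  ->  [[67, 126], [109, 205]]
... * rho(a^-1) = [[-3, 2], [-5, 3]]  ->  [[-831, 512], [-1352, 833]]
... * rho(a^-1) = [[-3, 2], [-5, 3]]  ->  [[-67, -126], [-109, -205]]
tr = -67 + -205 = -272

-272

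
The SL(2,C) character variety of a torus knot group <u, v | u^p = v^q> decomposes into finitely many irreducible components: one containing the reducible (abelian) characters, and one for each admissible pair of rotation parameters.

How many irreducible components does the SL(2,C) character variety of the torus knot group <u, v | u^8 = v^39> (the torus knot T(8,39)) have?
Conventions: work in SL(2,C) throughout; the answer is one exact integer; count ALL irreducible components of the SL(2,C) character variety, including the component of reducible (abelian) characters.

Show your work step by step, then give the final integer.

134

Gamma = < u, v | u^8 = v^39 > (torus knot T(8,39)); the central element u^8 = v^39 acts as +I or -I in any irreducible SL(2,C) representation.
So on each irreducible component the traces are pinned: tr(u) = 2*cos(pi*alpha/8) with 1 <= alpha <= 7, tr(v) = 2*cos(pi*beta/39) with 1 <= beta <= 38.
u^8 = (-1)^alpha I and v^39 = (-1)^beta I must agree, so alpha and beta have equal parity.
Enumerate parity-matched pairs: 4*19 odd-odd plus 3*19 even-even gives 133.
components with irreducible characters: 133; plus the single component of reducible (abelian) characters: total 134.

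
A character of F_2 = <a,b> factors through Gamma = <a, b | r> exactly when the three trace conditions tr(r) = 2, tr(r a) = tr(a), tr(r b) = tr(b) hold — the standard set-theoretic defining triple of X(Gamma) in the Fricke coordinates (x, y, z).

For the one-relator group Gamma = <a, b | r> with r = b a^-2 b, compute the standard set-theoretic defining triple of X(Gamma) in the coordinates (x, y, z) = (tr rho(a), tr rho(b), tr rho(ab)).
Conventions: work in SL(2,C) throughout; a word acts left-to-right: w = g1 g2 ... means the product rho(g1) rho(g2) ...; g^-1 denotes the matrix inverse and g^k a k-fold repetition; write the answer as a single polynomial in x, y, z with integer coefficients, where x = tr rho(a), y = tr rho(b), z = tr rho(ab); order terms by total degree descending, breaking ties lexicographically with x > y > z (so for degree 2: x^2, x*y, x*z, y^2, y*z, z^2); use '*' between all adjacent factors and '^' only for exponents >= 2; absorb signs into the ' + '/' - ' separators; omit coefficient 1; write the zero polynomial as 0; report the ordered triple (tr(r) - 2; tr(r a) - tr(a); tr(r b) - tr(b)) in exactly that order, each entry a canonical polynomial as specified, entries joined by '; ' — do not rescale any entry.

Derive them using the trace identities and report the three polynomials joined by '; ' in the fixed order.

x^2*y^2 - x*y*z - x^2 - y^2; x^2*y*z - x^3 - x*z^2 - y*z + 2*x; x^2*y^3 - x*y^2*z - 2*x^2*y - y^3 + x*z + 2*y

next, trace(b^2) = trace(b) * trace(b) - trace(1) = y^2 - 2
and trace(b^2 a) = trace(b) * trace(a b) - trace(a) = y*z - x
and trace(a^-1 b^2) = trace(b^2) * trace(a) - trace(b^2 a) = x*y^2 - y*z - x
trace(b a^-2 b) = trace(a^-1 b^2) * trace(a) - trace(a^-1 b^2 a) = x^2*y^2 - x*y*z - x^2 - y^2 + 2
next, trace(b a b a) = trace(a b) * trace(a b) - trace(1) = z^2 - 2
next, trace(a^-1 b a b) = trace(b a b) * trace(a) - trace(b a b a) = x*y*z - x^2 - z^2 + 2
and trace(b a^-2 b a) = trace(a^-1 b a b) * trace(a) - trace(a^-1 b a b a) = x^2*y*z - x^3 - x*z^2 - y*z + 3*x
trace(b^3) = trace(b) * trace(b^2) - trace(b)  (reduce the b square) = y^3 - 3*y
next, trace(b^3 a) = trace(b) * trace(b a b) - trace(b a)  (reduce the b square) = y^2*z - x*y - z
and trace(a^-1 b^3) = trace(b^3) * trace(a) - trace(b^3 a)  (eliminate a^-1) = x*y^3 - y^2*z - 2*x*y + z
next, trace(b a^-2 b^2) = trace(a^-1 b^3) * trace(a) - trace(a^-1 b^3 a)  (eliminate a^-1) = x^2*y^3 - x*y^2*z - 2*x^2*y - y^3 + x*z + 3*y
assemble the triple (trace(r) - 2; trace(r a) - x; trace(r b) - y)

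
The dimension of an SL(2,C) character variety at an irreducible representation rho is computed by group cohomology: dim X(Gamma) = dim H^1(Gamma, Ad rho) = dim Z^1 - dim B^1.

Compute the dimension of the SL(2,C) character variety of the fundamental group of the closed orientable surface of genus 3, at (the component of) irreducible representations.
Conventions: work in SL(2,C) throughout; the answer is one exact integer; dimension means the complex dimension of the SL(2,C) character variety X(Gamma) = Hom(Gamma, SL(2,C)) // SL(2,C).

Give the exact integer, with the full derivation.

12

Gamma = pi_1(Sigma_3) = < a_1, b_1, ..., a_3, b_3 | prod [a_i, b_i] > has 2g = 6 generators and 1 relator.
A cocycle assigns one sl_2 vector per generator subject to the relator condition d_2(z) = 0: dim of the unconstrained space is 3*2g = 18.
H^2 = coker(d_2) is dual to H^0 = 0 at irreducible rho (Poincare duality), so d_2 is onto: dim Z^1 = 15.
dim B^1 = 3 (coboundaries, injective at irreducible rho).
dim X = dim H^1 = 15 - 3 = 12.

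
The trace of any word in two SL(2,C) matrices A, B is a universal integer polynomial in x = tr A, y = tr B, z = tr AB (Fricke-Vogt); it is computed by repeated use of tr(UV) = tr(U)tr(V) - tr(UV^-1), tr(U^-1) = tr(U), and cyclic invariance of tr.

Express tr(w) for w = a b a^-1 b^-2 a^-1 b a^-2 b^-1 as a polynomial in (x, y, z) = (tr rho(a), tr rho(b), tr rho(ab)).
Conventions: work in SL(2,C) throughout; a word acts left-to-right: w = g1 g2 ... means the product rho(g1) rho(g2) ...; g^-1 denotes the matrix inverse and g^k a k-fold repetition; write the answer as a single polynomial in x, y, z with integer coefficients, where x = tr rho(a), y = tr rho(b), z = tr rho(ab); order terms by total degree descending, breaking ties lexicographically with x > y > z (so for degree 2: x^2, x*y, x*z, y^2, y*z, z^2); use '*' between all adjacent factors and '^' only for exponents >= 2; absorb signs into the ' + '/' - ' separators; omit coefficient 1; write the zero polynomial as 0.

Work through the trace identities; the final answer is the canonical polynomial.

and trace(a^-1 b) = trace(b) * trace(a) - trace(b a)   [inverse elimination on a] = x*y - z
next, trace(b a^-2) = trace(a^-1 b) * trace(a) - trace(a^-1 b a)   [inverse elimination on a] = x^2*y - x*z - y
next, trace(b a b) = trace(b) * trace(a b) - trace(a)   [square of b] = y*z - x
and trace(b a b a) = trace(a b) * trace(a b) - trace(1)   [split at a repeated a] = z^2 - 2
and trace(a^-1 b a b) = trace(b a b) * trace(a) - trace(b a b a)   [inverse elimination on a] = x*y*z - x^2 - z^2 + 2
and trace(a^-2 b a b) = trace(a^-1 b a b) * trace(a) - trace(a^-1 b a b a)   [inverse elimination on a] = x^2*y*z - x^3 - x*z^2 - y*z + 3*x
next, trace(a b a^-3 b) = trace(a^-2 b a b) * trace(a) - trace(a^-2 b a b a)   [inverse elimination on a] = x^3*y*z - x^4 - x^2*z^2 - 2*x*y*z + 4*x^2 + z^2 - 2
trace(a^-2 b^-1 a b a^-1) = trace(a b a^-3) * trace(b) - trace(a b a^-3 b)   [inverse elimination on b] = -x^3*y*z + x^4 + x^2*y^2 + x^2*z^2 + x*y*z - 4*x^2 - y^2 - z^2 + 2
and trace(b^2) = trace(b) * trace(b) - trace(1)   [square of b] = y^2 - 2
next, trace(b a^-1 b) = trace(b^2) * trace(a) - trace(b^2 a)   [inverse elimination on a] = x*y^2 - y*z - x
next, trace(b^2 a b) = trace(b) * trace(b a b) - trace(b a)   [square of b] = y^2*z - x*y - z
next, trace(a b a) = trace(a) * trace(b a) - trace(b)   [square of a] = x*z - y
trace(b^2 a b a) = trace(b) * trace(a b a b) - trace(a b a)   [square of b] = y*z^2 - x*z - y
next, trace(b a b a^-1 b) = trace(b^2 a b) * trace(a) - trace(b^2 a b a)   [inverse elimination on a] = x*y^2*z - x^2*y - y*z^2 + y
trace(b a b a b a) = trace(a b) * trace(a b a b) - trace(a^-1 b^-1)   [split at a repeated a] = z^3 - 3*z
and trace(b a b a^-1 b a) = trace(b a b a b) * trace(a) - trace(b a b a b a)   [inverse elimination on a] = x*y*z^2 - x^2*z - z^3 - x*y + 3*z
trace(a b a^-1 b a^-1 b) = trace(b a b a^-1 b) * trace(a) - trace(b a b a^-1 b a)   [inverse elimination on a] = x^2*y^2*z - x^3*y - 2*x*y*z^2 + x^2*z + z^3 + 2*x*y - 3*z
next, trace(b a^-1 b^-1 a b a^-1) = trace(a b a^-1 b a^-1) * trace(b) - trace(a b a^-1 b a^-1 b)   [inverse elimination on b] = -x^2*y^2*z + x^3*y + x*y^3 + 2*x*y*z^2 - x^2*z - y^2*z - z^3 - 3*x*y + 3*z
next, trace(a b^2 a) = trace(a) * trace(b^2 a) - trace(b^2)   [square of a] = x*y*z - x^2 - y^2 + 2
trace(b a b^2 a b) = trace(b) * trace(a b^2 a b) - trace(a b^2 a)   [square of b] = y^2*z^2 - 2*x*y*z + x^2 - 2
and trace(a b a b a) = trace(a) * trace(b a b a) - trace(b a b)   [square of a] = x*z^2 - y*z - x
trace(b a b^2 a b a) = trace(b) * trace(a b a b a b) - trace(a b a b a)   [square of b] = y*z^3 - x*z^2 - 2*y*z + x
trace(a b^2 a b a^-1 b) = trace(b a b^2 a b) * trace(a) - trace(b a b^2 a b a)   [inverse elimination on a] = x*y^2*z^2 - 2*x^2*y*z - y*z^3 + x^3 + x*z^2 + 2*y*z - 3*x
and trace(b a b a^-1 b^-1 a b) = trace(a b^2 a b a^-1) * trace(b) - trace(a b^2 a b a^-1 b)   [inverse elimination on b] = -x*y^2*z^2 + 2*x^2*y*z + y^3*z + y*z^3 - x^3 - x*y^2 - x*z^2 - 3*y*z + 3*x
trace(a b a b a b a) = trace(a) * trace(b a b a b a) - trace(b a b a b)   [square of a] = x*z^3 - y*z^2 - 2*x*z + y
trace(a b a b a b a b) = trace(b a b a) * trace(b a b a) - trace(1)   [split at a repeated b] = z^4 - 4*z^2 + 2
trace(b^-1 a b a b a b a) = trace(a b a b a b a) * trace(b) - trace(a b a b a b a b)   [inverse elimination on b] = x*y*z^3 - y^2*z^2 - z^4 - 2*x*y*z + y^2 + 4*z^2 - 2
next, trace(b a b a^-1 b^-1 a b a) = trace(b^-1 a b a b a b) * trace(a) - trace(b^-1 a b a b a b a)   [inverse elimination on a] = -x*y*z^3 + x^2*z^2 + y^2*z^2 + z^4 + x*y*z - x^2 - y^2 - 4*z^2 + 2
trace(b a b a^-1 b^-1 a b a^-1) = trace(b a b a^-1 b^-1 a b) * trace(a) - trace(b a b a^-1 b^-1 a b a)   [inverse elimination on a] = -x^2*y^2*z^2 + 2*x^3*y*z + x*y^3*z + 2*x*y*z^3 - x^4 - x^2*y^2 - 2*x^2*z^2 - y^2*z^2 - z^4 - 4*x*y*z + 4*x^2 + y^2 + 4*z^2 - 2
trace(a b a^-1 b^-1 a b a^-2 b) = trace(b a b a^-1 b^-1 a b a^-1) * trace(a) - trace(b a b a^-1 b^-1 a b)   [inverse elimination on a] = -x^3*y^2*z^2 + 2*x^4*y*z + x^2*y^3*z + 2*x^2*y*z^3 - x^5 - x^3*y^2 - 2*x^3*z^2 - x*z^4 - 6*x^2*y*z - y^3*z - y*z^3 + 5*x^3 + 2*x*y^2 + 5*x*z^2 + 3*y*z - 5*x
and trace(b a^-2 b^-1 a b a^-1 b^-1 a) = trace(a b a^-1 b^-1 a b a^-2) * trace(b) - trace(a b a^-1 b^-1 a b a^-2 b)   [inverse elimination on b] = x^3*y^2*z^2 - 2*x^4*y*z - 2*x^2*y^3*z - 2*x^2*y*z^3 + x^5 + 2*x^3*y^2 + 2*x^3*z^2 + x*y^4 + 2*x*y^2*z^2 + x*z^4 + 5*x^2*y*z - 5*x^3 - 5*x*y^2 - 5*x*z^2 + 5*x
and trace(b^-1 a^-1 b a^-2 b^-1 a b a^-1) = trace(b a^-2 b^-1 a b a^-1 b^-1) * trace(a) - trace(b a^-2 b^-1 a b a^-1 b^-1 a)   [inverse elimination on a] = -x^3*y^2*z^2 + x^4*y*z + 2*x^2*y^3*z + 2*x^2*y*z^3 - x^3*y^2 - x^3*z^2 - x*y^4 - 2*x*y^2*z^2 - x*z^4 - 4*x^2*y*z + x^3 + 4*x*y^2 + 4*x*z^2 - 3*x
trace(a^-1 b a b^2) = trace(b a b^2) * trace(a) - trace(b a b^2 a)   [inverse elimination on a] = x*y^2*z - x^2*y - y*z^2 + y
trace(a b^2 a^-2 b) = trace(a^-1 b a b^2) * trace(a) - trace(a^-1 b a b^2 a)   [inverse elimination on a] = x^2*y^2*z - x^3*y - x*y*z^2 - y^2*z + 2*x*y + z
and trace(b a^-2 b^-1 a b) = trace(a b^2 a^-2) * trace(b) - trace(a b^2 a^-2 b)   [inverse elimination on b] = -x^2*y^2*z + x^3*y + x*y^3 + x*y*z^2 - 3*x*y - z
next, trace(a^-1 b^-1 a b a b) = trace(a b a b a^-1) * trace(b) - trace(a b a b a^-1 b)   [inverse elimination on b] = -x*y*z^2 + x^2*z + y^2*z + z^3 - 3*z
and trace(b a^-2 b^-1 a b a) = trace(a^-1 b^-1 a b a b) * trace(a) - trace(a^-1 b^-1 a b a b a)   [inverse elimination on a] = -x^2*y*z^2 + x^3*z + x*y^2*z + x*z^3 - 4*x*z + y
trace(a^-1 b a^-2 b^-1 a b) = trace(b a^-2 b^-1 a b) * trace(a) - trace(b a^-2 b^-1 a b a)   [inverse elimination on a] = -x^3*y^2*z + x^4*y + x^2*y^3 + 2*x^2*y*z^2 - x^3*z - x*y^2*z - x*z^3 - 3*x^2*y + 3*x*z - y
trace(a^-1 b a^-2 b^-1 a b a^-1) = trace(a^-1 b a^-2 b^-1 a b) * trace(a) - trace(a^-1 b a^-2 b^-1 a b a)   [inverse elimination on a] = -x^4*y^2*z + x^5*y + x^3*y^3 + 2*x^3*y*z^2 - x^4*z - x^2*z^3 - 4*x^3*y - x*y^3 - x*y*z^2 + 3*x^2*z + 2*x*y + z
trace(a b a^-1 b^-2 a^-1 b a^-2 b^-1) = trace(b^-1 a^-1 b a^-2 b^-1 a b a^-1) * trace(b) - trace(b^-1 a^-1 b a^-2 b^-1 a b a^-1 b)   [inverse elimination on b] = -x^3*y^3*z^2 + 2*x^4*y^2*z + 2*x^2*y^4*z + 2*x^2*y^2*z^3 - x^5*y - 2*x^3*y^3 - 3*x^3*y*z^2 - x*y^5 - 2*x*y^3*z^2 - x*y*z^4 + x^4*z - 4*x^2*y^2*z + x^2*z^3 + 5*x^3*y + 5*x*y^3 + 5*x*y*z^2 - 3*x^2*z - 5*x*y - z

-x^3*y^3*z^2 + 2*x^4*y^2*z + 2*x^2*y^4*z + 2*x^2*y^2*z^3 - x^5*y - 2*x^3*y^3 - 3*x^3*y*z^2 - x*y^5 - 2*x*y^3*z^2 - x*y*z^4 + x^4*z - 4*x^2*y^2*z + x^2*z^3 + 5*x^3*y + 5*x*y^3 + 5*x*y*z^2 - 3*x^2*z - 5*x*y - z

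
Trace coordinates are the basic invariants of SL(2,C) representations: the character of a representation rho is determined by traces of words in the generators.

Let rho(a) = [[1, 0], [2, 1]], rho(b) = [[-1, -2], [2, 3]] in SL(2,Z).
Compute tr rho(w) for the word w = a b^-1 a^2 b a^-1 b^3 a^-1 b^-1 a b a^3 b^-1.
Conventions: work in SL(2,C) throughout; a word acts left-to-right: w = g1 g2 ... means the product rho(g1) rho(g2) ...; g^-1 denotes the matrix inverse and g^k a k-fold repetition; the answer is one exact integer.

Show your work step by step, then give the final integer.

rho(a) = [[1, 0], [2, 1]]
... * rho(b^-1) = [[3, 2], [-2, -1]]  ->  [[3, 2], [4, 3]]
... * rho(a) = [[1, 0], [2, 1]]  ->  [[7, 2], [10, 3]]
... * rho(a) = [[1, 0], [2, 1]]  ->  [[11, 2], [16, 3]]
... * rho(b) = [[-1, -2], [2, 3]]  ->  [[-7, -16], [-10, -23]]
... * rho(a^-1) = [[1, 0], [-2, 1]]  ->  [[25, -16], [36, -23]]
... * rho(b) = [[-1, -2], [2, 3]]  ->  [[-57, -98], [-82, -141]]
... * rho(b) = [[-1, -2], [2, 3]]  ->  [[-139, -180], [-200, -259]]
... * rho(b) = [[-1, -2], [2, 3]]  ->  [[-221, -262], [-318, -377]]
... * rho(a^-1) = [[1, 0], [-2, 1]]  ->  [[303, -262], [436, -377]]
... * rho(b^-1) = [[3, 2], [-2, -1]]  ->  [[1433, 868], [2062, 1249]]
... * rho(a) = [[1, 0], [2, 1]]  ->  [[3169, 868], [4560, 1249]]
... * rho(b) = [[-1, -2], [2, 3]]  ->  [[-1433, -3734], [-2062, -5373]]
... * rho(a) = [[1, 0], [2, 1]]  ->  [[-8901, -3734], [-12808, -5373]]
... * rho(a) = [[1, 0], [2, 1]]  ->  [[-16369, -3734], [-23554, -5373]]
... * rho(a) = [[1, 0], [2, 1]]  ->  [[-23837, -3734], [-34300, -5373]]
... * rho(b^-1) = [[3, 2], [-2, -1]]  ->  [[-64043, -43940], [-92154, -63227]]
tr = -64043 + -63227 = -127270

-127270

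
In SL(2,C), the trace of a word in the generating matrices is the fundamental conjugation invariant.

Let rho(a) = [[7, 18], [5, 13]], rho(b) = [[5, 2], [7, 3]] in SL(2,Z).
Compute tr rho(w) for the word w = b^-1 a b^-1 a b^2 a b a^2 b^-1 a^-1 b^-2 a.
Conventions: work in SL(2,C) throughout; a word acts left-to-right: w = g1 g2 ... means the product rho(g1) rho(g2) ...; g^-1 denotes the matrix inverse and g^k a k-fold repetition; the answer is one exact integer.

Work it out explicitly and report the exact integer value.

-1527649321169140

rho(b^-1) = [[3, -2], [-7, 5]]
... * rho(a) = [[7, 18], [5, 13]]  ->  [[11, 28], [-24, -61]]
... * rho(b^-1) = [[3, -2], [-7, 5]]  ->  [[-163, 118], [355, -257]]
... * rho(a) = [[7, 18], [5, 13]]  ->  [[-551, -1400], [1200, 3049]]
... * rho(b) = [[5, 2], [7, 3]]  ->  [[-12555, -5302], [27343, 11547]]
... * rho(b) = [[5, 2], [7, 3]]  ->  [[-99889, -41016], [217544, 89327]]
... * rho(a) = [[7, 18], [5, 13]]  ->  [[-904303, -2331210], [1969443, 5077043]]
... * rho(b) = [[5, 2], [7, 3]]  ->  [[-20839985, -8802236], [45386516, 19170015]]
... * rho(a) = [[7, 18], [5, 13]]  ->  [[-189891075, -489548798], [413555687, 1066167483]]
... * rho(a) = [[7, 18], [5, 13]]  ->  [[-3776981515, -9782173724], [8225727224, 21304179645]]
... * rho(b^-1) = [[3, -2], [-7, 5]]  ->  [[57144271523, -41356905590], [-124452075843, 90069443777]]
... * rho(a^-1) = [[13, -18], [-5, 7]]  ->  [[949660057749, -1318095226544], [-2068224204844, 2870623471613]]
... * rho(b^-1) = [[3, -2], [-7, 5]]  ->  [[12075646759055, -8489796248218], [-26299036915823, 18489565767753]]
... * rho(b^-1) = [[3, -2], [-7, 5]]  ->  [[95655514014691, -66600274759200], [-208324071121740, 145045902670411]]
... * rho(a) = [[7, 18], [5, 13]]  ->  [[336587224306837, 855995680394838], [-733038984500125, -1864236545475977]]
tr = 336587224306837 + -1864236545475977 = -1527649321169140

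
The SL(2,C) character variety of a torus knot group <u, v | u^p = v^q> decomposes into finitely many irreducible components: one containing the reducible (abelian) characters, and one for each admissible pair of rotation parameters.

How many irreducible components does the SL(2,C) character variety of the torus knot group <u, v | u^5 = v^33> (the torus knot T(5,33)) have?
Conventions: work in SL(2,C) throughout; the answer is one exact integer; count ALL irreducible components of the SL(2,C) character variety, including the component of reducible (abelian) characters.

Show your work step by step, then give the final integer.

In the torus knot group T(5,33), u^5 = v^33 is central, so an irreducible representation sends it to +I or -I (Schur).
This locks tr(u) to 2*cos(pi*alpha/5), alpha in 1..4, and tr(v) to 2*cos(pi*beta/33), beta in 1..32, on each component of irreducible characters.
Consistency of u^5 = (-1)^alpha I with v^33 = (-1)^beta I forces alpha = beta (mod 2).
count pairs: odd alpha (2 choices) x odd beta (16), plus even alpha (2) x even beta (16): 2*16 + 2*16 = 64.
That is 64 components of irreducible characters, and with the reducible (abelian) component the total is 65.

65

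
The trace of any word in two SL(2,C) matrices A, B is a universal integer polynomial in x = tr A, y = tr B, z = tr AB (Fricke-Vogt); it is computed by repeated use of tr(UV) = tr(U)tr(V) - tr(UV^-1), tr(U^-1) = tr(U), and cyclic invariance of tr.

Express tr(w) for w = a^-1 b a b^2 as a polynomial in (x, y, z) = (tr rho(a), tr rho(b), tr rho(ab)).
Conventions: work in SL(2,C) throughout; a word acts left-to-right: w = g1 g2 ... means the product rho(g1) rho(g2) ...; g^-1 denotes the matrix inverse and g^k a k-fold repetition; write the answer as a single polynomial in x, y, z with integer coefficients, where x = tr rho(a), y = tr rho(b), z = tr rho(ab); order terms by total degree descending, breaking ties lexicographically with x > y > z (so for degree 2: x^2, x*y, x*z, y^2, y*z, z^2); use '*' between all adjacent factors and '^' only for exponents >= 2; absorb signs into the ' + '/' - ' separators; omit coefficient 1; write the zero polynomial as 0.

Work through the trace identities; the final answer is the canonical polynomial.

x*y^2*z - x^2*y - y*z^2 + y

trace(b a b) = trace(b) trace(a b) - trace(a) = y*z - x
trace(b a b^2) = trace(b) trace(b a b) - trace(b a) = y^2*z - x*y - z
trace(a b a b) = trace(b a) trace(b a) - trace(1)   [split at repeated b] = z^2 - 2
trace(a b a) = trace(a) trace(b a) - trace(b) = x*z - y
trace(b a b^2 a) = trace(b) trace(a b a b) - trace(a b a) = y*z^2 - x*z - y
trace(a^-1 b a b^2) = trace(b a b^2) trace(a) - trace(b a b^2 a) = x*y^2*z - x^2*y - y*z^2 + y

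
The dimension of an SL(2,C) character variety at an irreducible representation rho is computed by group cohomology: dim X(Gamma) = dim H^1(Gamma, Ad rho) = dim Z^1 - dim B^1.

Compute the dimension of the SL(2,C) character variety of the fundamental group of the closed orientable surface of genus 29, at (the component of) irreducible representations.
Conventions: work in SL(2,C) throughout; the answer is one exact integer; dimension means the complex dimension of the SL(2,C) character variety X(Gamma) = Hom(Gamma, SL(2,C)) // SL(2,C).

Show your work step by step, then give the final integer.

168

pi_1 of the closed genus-29 surface has 58 generators bound by the single product-of-commutators relator.
A cocycle assigns one sl_2 vector per generator subject to the relator condition d_2(z) = 0: dim of the unconstrained space is 3*2g = 174.
d_2 is surjective at irreducible rho (its cokernel H^2 is dual to H^0 = 0), so dim Z^1 = 174 - 3 = 171.
As always at irreducible rho, dim B^1 = 3.
Hence dim X = 171 - 3 = 168.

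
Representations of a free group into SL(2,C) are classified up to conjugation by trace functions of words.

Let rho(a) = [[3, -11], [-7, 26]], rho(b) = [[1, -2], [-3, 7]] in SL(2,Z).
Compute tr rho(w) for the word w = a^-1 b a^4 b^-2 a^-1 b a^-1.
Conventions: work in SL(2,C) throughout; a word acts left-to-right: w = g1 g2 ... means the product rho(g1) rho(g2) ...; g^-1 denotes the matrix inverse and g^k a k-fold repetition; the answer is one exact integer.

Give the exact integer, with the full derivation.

rho(a^-1) = [[26, 11], [7, 3]]
... * rho(b) = [[1, -2], [-3, 7]]  ->  [[-7, 25], [-2, 7]]
... * rho(a) = [[3, -11], [-7, 26]]  ->  [[-196, 727], [-55, 204]]
... * rho(a) = [[3, -11], [-7, 26]]  ->  [[-5677, 21058], [-1593, 5909]]
... * rho(a) = [[3, -11], [-7, 26]]  ->  [[-164437, 609955], [-46142, 171157]]
... * rho(a) = [[3, -11], [-7, 26]]  ->  [[-4762996, 17667637], [-1336525, 4957644]]
... * rho(b^-1) = [[7, 2], [3, 1]]  ->  [[19661939, 8141645], [5517257, 2284594]]
... * rho(b^-1) = [[7, 2], [3, 1]]  ->  [[162058508, 47465523], [45474581, 13319108]]
... * rho(a^-1) = [[26, 11], [7, 3]]  ->  [[4545779869, 1925040157], [1275572862, 540177715]]
... * rho(b) = [[1, -2], [-3, 7]]  ->  [[-1229340602, 4383721361], [-344960283, 1230098281]]
... * rho(a^-1) = [[26, 11], [7, 3]]  ->  [[-1276806125, -371582539], [-358279391, -104268270]]
tr = -1276806125 + -104268270 = -1381074395

-1381074395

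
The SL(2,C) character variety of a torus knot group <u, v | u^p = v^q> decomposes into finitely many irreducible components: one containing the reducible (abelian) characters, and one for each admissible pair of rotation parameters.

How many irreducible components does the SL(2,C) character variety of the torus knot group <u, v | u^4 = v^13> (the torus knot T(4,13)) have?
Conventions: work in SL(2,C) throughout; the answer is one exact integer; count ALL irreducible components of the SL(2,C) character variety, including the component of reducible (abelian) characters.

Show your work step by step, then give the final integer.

Gamma = < u, v | u^4 = v^13 > (torus knot T(4,13)); the central element u^4 = v^13 acts as +I or -I in any irreducible SL(2,C) representation.
So on each irreducible component the traces are pinned: tr(u) = 2*cos(pi*alpha/4) with 1 <= alpha <= 3, tr(v) = 2*cos(pi*beta/13) with 1 <= beta <= 12.
The two central values (-1)^alpha I and (-1)^beta I must be the same matrix, so alpha and beta share a parity.
Counting: 2 odd alphas x 6 odd betas + 1 even alphas x 6 even betas = 12 + 6 = 18.
That is 18 components of irreducible characters, and with the reducible (abelian) component the total is 19.

19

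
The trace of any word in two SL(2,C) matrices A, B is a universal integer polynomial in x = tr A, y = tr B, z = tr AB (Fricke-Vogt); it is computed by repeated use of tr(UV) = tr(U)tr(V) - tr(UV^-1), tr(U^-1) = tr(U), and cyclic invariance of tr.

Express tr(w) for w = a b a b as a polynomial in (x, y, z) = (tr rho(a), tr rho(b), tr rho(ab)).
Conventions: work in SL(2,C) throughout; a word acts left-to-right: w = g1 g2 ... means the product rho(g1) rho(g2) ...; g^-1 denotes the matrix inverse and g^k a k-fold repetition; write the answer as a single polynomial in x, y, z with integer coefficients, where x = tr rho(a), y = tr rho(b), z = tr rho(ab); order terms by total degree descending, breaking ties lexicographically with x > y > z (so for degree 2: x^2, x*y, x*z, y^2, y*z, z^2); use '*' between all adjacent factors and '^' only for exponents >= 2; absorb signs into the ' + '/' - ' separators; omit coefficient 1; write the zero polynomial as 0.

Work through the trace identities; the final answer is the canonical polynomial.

z^2 - 2

trace(a b a b) = trace(a b) trace(a b) - trace(1) = z^2 - 2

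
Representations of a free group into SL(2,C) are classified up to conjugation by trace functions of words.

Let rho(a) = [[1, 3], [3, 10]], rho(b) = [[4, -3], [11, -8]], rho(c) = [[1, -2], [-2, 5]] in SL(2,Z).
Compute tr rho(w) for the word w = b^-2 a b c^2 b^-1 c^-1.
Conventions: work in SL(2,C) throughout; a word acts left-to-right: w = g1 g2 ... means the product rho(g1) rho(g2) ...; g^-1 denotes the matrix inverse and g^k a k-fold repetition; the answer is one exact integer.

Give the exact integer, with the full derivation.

rho(b^-1) = [[-8, 3], [-11, 4]]
... * rho(b^-1) = [[-8, 3], [-11, 4]]  ->  [[31, -12], [44, -17]]
... * rho(a) = [[1, 3], [3, 10]]  ->  [[-5, -27], [-7, -38]]
... * rho(b) = [[4, -3], [11, -8]]  ->  [[-317, 231], [-446, 325]]
... * rho(c) = [[1, -2], [-2, 5]]  ->  [[-779, 1789], [-1096, 2517]]
... * rho(c) = [[1, -2], [-2, 5]]  ->  [[-4357, 10503], [-6130, 14777]]
... * rho(b^-1) = [[-8, 3], [-11, 4]]  ->  [[-80677, 28941], [-113507, 40718]]
... * rho(c^-1) = [[5, 2], [2, 1]]  ->  [[-345503, -132413], [-486099, -186296]]
tr = -345503 + -186296 = -531799

-531799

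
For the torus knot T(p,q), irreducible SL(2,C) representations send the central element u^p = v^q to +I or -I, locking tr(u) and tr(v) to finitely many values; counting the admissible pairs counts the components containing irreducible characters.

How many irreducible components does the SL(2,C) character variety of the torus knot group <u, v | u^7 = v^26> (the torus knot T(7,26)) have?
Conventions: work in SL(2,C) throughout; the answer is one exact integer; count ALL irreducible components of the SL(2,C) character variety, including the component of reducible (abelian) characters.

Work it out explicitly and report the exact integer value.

76

Gamma = < u, v | u^7 = v^26 > (torus knot T(7,26)); the central element u^7 = v^26 acts as +I or -I in any irreducible SL(2,C) representation.
This locks tr(u) to 2*cos(pi*alpha/7), alpha in 1..6, and tr(v) to 2*cos(pi*beta/26), beta in 1..25, on each component of irreducible characters.
u^7 = (-1)^alpha I and v^26 = (-1)^beta I must agree, so alpha and beta have equal parity.
Enumerate parity-matched pairs: 3*13 odd-odd plus 3*12 even-even gives 75.
Total: 75 irreducible-character components + 1 reducible (abelian) component = 76.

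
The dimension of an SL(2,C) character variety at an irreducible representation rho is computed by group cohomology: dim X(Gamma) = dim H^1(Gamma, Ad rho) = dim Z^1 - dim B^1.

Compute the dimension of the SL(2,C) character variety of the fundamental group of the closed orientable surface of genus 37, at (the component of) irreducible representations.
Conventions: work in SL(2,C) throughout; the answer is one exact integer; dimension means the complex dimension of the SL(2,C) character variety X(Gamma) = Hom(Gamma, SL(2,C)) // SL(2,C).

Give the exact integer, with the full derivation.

216

Gamma = pi_1(Sigma_37) = < a_1, b_1, ..., a_37, b_37 | prod [a_i, b_i] > has 2g = 74 generators and 1 relator.
A cocycle assigns one sl_2 vector per generator subject to the relator condition d_2(z) = 0: dim of the unconstrained space is 3*2g = 222.
H^2 = coker(d_2) is dual to H^0 = 0 at irreducible rho (Poincare duality), so d_2 is onto: dim Z^1 = 219.
Coboundaries contribute dim B^1 = 3 (injective at irreducible rho).
dim X = dim H^1 = 219 - 3 = 216.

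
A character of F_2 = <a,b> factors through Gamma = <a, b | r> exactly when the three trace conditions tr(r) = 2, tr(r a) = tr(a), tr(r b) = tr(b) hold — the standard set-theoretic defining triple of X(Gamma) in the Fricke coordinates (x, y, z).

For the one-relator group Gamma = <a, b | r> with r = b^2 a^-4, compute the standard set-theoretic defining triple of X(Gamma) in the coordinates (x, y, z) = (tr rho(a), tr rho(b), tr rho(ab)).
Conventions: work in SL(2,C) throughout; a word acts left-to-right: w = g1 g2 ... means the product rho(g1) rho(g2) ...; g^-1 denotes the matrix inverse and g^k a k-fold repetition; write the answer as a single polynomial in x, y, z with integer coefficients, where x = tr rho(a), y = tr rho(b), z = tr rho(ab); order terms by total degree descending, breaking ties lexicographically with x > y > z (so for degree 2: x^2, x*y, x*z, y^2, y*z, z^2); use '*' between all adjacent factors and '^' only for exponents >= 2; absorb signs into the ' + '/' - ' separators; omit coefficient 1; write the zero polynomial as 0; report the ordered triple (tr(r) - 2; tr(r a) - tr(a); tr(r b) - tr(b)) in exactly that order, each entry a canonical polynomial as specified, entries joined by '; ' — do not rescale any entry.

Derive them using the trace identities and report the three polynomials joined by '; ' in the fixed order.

x^4*y^2 - x^3*y*z - x^4 - 3*x^2*y^2 + 2*x*y*z + 4*x^2 + y^2 - 4; x^3*y^2 - x^2*y*z - x^3 - 2*x*y^2 + y*z + 2*x; x^4*y^3 - x^3*y^2*z - 2*x^4*y - 3*x^2*y^3 + x^3*z + 2*x*y^2*z + 7*x^2*y + y^3 - 2*x*z - 4*y

trace(b^2) = trace(b)*trace(b) - trace(1)   [square of b] = y^2 - 2
trace(b^2 a) = trace(b)*trace(a b) - trace(a)   [square of b] = y*z - x
use: trace(a^-1 b^2) = trace(b^2)*trace(a) - trace(b^2 a)   [inverse elimination on a] = x*y^2 - y*z - x
trace(a^-1 b^2 a^-1) = trace(a^-1 b^2)*trace(a) - trace(a^-1 b^2 a)   [inverse elimination on a] = x^2*y^2 - x*y*z - x^2 - y^2 + 2
use: trace(b^2 a^-3) = trace(a^-1 b^2 a^-1)*trace(a) - trace(a^-1 b^2)   [inverse elimination on a] = x^3*y^2 - x^2*y*z - x^3 - 2*x*y^2 + y*z + 3*x
apply: trace(b^2 a^-4) = trace(b^2 a^-3)*trace(a) - trace(b^2 a^-2)   [inverse elimination on a] = x^4*y^2 - x^3*y*z - x^4 - 3*x^2*y^2 + 2*x*y*z + 4*x^2 + y^2 - 2
apply: trace(b^3) = trace(b)*trace(b^2) - trace(b) = y^3 - 3*y
trace(b^3 a) = trace(b)*trace(a b^2) - trace(a b) = y^2*z - x*y - z
apply: trace(b^3 a^-1) = trace(b^3)*trace(a) - trace(b^3 a) = x*y^3 - y^2*z - 2*x*y + z
trace(a^-1 b^3 a^-1) = trace(b^3 a^-1)*trace(a) - trace(b^3) = x^2*y^3 - x*y^2*z - 2*x^2*y - y^3 + x*z + 3*y
apply: trace(a^-2 b^3 a^-1) = trace(a^-1 b^3 a^-1)*trace(a) - trace(a^-1 b^3) = x^3*y^3 - x^2*y^2*z - 2*x^3*y - 2*x*y^3 + x^2*z + y^2*z + 5*x*y - z
trace(b^2 a^-4 b) = trace(a^-2 b^3 a^-1)*trace(a) - trace(a^-2 b^3) = x^4*y^3 - x^3*y^2*z - 2*x^4*y - 3*x^2*y^3 + x^3*z + 2*x*y^2*z + 7*x^2*y + y^3 - 2*x*z - 3*y
assemble the triple (trace(r) - 2; trace(r a) - x; trace(r b) - y)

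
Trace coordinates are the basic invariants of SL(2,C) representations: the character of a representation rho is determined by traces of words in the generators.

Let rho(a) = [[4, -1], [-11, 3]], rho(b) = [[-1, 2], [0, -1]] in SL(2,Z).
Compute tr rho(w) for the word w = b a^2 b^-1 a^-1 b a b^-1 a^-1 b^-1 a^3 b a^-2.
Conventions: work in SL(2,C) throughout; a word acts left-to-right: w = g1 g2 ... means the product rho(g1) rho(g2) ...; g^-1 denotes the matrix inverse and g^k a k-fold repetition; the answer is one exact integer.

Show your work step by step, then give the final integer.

270701006447

rho(b) = [[-1, 2], [0, -1]]
... * rho(a) = [[4, -1], [-11, 3]]  ->  [[-26, 7], [11, -3]]
... * rho(a) = [[4, -1], [-11, 3]]  ->  [[-181, 47], [77, -20]]
... * rho(b^-1) = [[-1, -2], [0, -1]]  ->  [[181, 315], [-77, -134]]
... * rho(a^-1) = [[3, 1], [11, 4]]  ->  [[4008, 1441], [-1705, -613]]
... * rho(b) = [[-1, 2], [0, -1]]  ->  [[-4008, 6575], [1705, -2797]]
... * rho(a) = [[4, -1], [-11, 3]]  ->  [[-88357, 23733], [37587, -10096]]
... * rho(b^-1) = [[-1, -2], [0, -1]]  ->  [[88357, 152981], [-37587, -65078]]
... * rho(a^-1) = [[3, 1], [11, 4]]  ->  [[1947862, 700281], [-828619, -297899]]
... * rho(b^-1) = [[-1, -2], [0, -1]]  ->  [[-1947862, -4596005], [828619, 1955137]]
... * rho(a) = [[4, -1], [-11, 3]]  ->  [[42764607, -11840153], [-18192031, 5036792]]
... * rho(a) = [[4, -1], [-11, 3]]  ->  [[301300111, -78285066], [-128172836, 33302407]]
... * rho(a) = [[4, -1], [-11, 3]]  ->  [[2066336170, -536155309], [-879017821, 228080057]]
... * rho(b) = [[-1, 2], [0, -1]]  ->  [[-2066336170, 4668827649], [879017821, -1986115699]]
... * rho(a^-1) = [[3, 1], [11, 4]]  ->  [[45158095629, 16608974426], [-19210219226, -7065444975]]
... * rho(a^-1) = [[3, 1], [11, 4]]  ->  [[318173005573, 111593993333], [-135350552403, -47471999126]]
tr = 318173005573 + -47471999126 = 270701006447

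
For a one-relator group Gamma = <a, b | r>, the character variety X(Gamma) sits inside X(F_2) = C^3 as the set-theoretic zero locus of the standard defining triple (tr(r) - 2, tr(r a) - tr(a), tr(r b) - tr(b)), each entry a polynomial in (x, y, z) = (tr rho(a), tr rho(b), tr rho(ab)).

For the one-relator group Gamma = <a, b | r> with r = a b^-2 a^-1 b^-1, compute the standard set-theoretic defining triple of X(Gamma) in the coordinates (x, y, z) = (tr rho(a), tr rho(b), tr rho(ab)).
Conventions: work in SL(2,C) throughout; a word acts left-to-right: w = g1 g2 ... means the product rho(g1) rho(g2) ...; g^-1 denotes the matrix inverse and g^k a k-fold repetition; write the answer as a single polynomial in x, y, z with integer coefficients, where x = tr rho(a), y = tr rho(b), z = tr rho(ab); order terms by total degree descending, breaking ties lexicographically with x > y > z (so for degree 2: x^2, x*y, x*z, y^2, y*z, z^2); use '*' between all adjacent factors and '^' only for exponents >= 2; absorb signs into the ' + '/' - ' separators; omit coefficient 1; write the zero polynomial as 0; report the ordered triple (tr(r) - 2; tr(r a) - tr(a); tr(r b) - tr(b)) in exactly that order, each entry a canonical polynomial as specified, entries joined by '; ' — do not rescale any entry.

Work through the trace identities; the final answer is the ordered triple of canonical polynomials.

x*y^2*z - x^2*y - y*z^2 + y - 2; x^2*y^2*z - x^3*y - x*y*z^2 - y^2*z + 2*x*y - x + z; y^2 - y - 2

tr(b^-1) = tr(b) = y
so tr(b a b) = tr(b) * tr(a b) - tr(a) = y*z - x
tr(b a b a) = tr(a b) * tr(a b) - tr(1)   [split at repeated a] = z^2 - 2
tr(a b a^-1 b) = tr(b a b) * tr(a) - tr(b a b a) = x*y*z - x^2 - z^2 + 2
reduce: tr(a^-1 b^-1 a b) = tr(a b a^-1) * tr(b) - tr(a b a^-1 b) = -x*y*z + x^2 + y^2 + z^2 - 2
tr(a^-1 b^-1 a b^-1) = tr(a^-1 b^-1 a) * tr(b) - tr(a^-1 b^-1 a b) = x*y*z - x^2 - z^2 + 2
reduce: tr(a b^-2 a^-1 b^-1) = tr(a^-1 b^-1 a b^-1) * tr(b) - tr(a^-1 b^-1 a) = x*y^2*z - x^2*y - y*z^2 + y
tr(a^2) = tr(a) * tr(a) - tr(1)  (reduce the a square) = x^2 - 2
reduce: tr(a^2 b) = tr(a) * tr(b a) - tr(b)  (reduce the a square) = x*z - y
tr(a^2 b^-1) = tr(a^2) * tr(b) - tr(a^2 b)  (eliminate b^-1) = x^2*y - x*z - y
tr(b^-1 a^2 b^-1) = tr(a^2 b^-1) * tr(b) - tr(a^2)  (eliminate b^-1) = x^2*y^2 - x*y*z - x^2 - y^2 + 2
tr(b^-1 a^2 b^-2) = tr(b^-1 a^2 b^-1) * tr(b) - tr(b^-1 a^2)  (eliminate b^-1) = x^2*y^3 - x*y^2*z - 2*x^2*y - y^3 + x*z + 3*y
so tr(a^3) = tr(a) * tr(a^2) - tr(a)  (reduce the a square) = x^3 - 3*x
reduce: tr(a^3 b) = tr(a) * tr(b a^2) - tr(b a)  (reduce the a square) = x^2*z - x*y - z
reduce: tr(b^-1 a^3) = tr(a^3) * tr(b) - tr(a^3 b)  (eliminate b^-1) = x^3*y - x^2*z - 2*x*y + z
tr(a^2 b^-2 a) = tr(b^-1 a^3) * tr(b) - tr(b^-1 a^3 b)  (eliminate b^-1) = x^3*y^2 - x^2*y*z - x^3 - 2*x*y^2 + y*z + 3*x
tr(a b a^2 b) = tr(a) * tr(b a b a) - tr(b a b)  (reduce the a square) = x*z^2 - y*z - x
reduce: tr(a b a^2 b^-1) = tr(a b a^2) * tr(b) - tr(a b a^2 b)  (eliminate b^-1) = x^2*y*z - x*y^2 - x*z^2 + x
reduce: tr(a^2 b^-2 a b) = tr(a b a^2 b^-1) * tr(b) - tr(a b a^2)  (eliminate b^-1) = x^2*y^2*z - x*y^3 - x*y*z^2 - x^2*z + 2*x*y + z
tr(b^-1 a^2 b^-2 a) = tr(a^2 b^-2 a) * tr(b) - tr(a^2 b^-2 a b)  (eliminate b^-1) = x^3*y^3 - 2*x^2*y^2*z - x^3*y - x*y^3 + x*y*z^2 + x^2*z + y^2*z + x*y - z
reduce: tr(a b^-2 a^-1 b^-1 a) = tr(b^-1 a^2 b^-2) * tr(a) - tr(b^-1 a^2 b^-2 a)  (eliminate a^-1) = x^2*y^2*z - x^3*y - x*y*z^2 - y^2*z + 2*x*y + z
so tr(b^-2) = tr(b^-1) * tr(b) - tr(1) = y^2 - 2
assemble the triple (tr(r) - 2; tr(r a) - x; tr(r b) - y)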